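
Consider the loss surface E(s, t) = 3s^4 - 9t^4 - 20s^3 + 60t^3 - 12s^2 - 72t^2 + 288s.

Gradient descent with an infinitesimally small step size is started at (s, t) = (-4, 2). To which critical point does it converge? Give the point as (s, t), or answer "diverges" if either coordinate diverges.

(-2, 1)

E is separable, so gradient descent decouples: s follows -∂E/∂s, t follows -∂E/∂t.
∂E/∂s = 12(s - 4)(s - 3)(s + 2); at s=-4 this is -1344, so s increases.
∂E/∂t = -36t(t - 4)(t - 1); at t=2 this is 144, so t decreases.
s converges to its nearest critical value -2 (a local min of the s-part); t converges to 1. The iterate converges to (-2, 1).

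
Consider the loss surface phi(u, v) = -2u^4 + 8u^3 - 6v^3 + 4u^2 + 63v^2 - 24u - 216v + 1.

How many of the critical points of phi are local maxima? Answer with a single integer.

2

phi separates as a function of u plus a function of v, so ∇phi=0 decouples.
∂phi/∂u = -8(u - 3)(u - 1)(u + 1) = 0 at u ∈ {-1, 1, 3}; ∂phi/∂v = -18(v - 4)(v - 3) = 0 at v ∈ {3, 4}.
The Hessian is diagonal: diag(phi_uu, phi_vv). Second derivatives: phi_uu(-1)=-64, phi_uu(1)=32, phi_uu(3)=-64; phi_vv(3)=18, phi_vv(4)=-18.
Local maxima occur where both diagonal entries negative: (-1, 4), (3, 4). Count: 2.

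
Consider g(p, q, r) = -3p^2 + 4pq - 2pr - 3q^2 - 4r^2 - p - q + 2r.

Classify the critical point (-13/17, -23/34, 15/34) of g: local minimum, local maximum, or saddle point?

The Hessian is constant: H = [[-6, 4, -2], [4, -6, 0], [-2, 0, -8]].
Leading principal minors: Δ₁ = -6, Δ₂ = 20, Δ₃ = -136.
The minors alternate sign starting negative (−, +, −), so H is negative definite: a local maximum.

local maximum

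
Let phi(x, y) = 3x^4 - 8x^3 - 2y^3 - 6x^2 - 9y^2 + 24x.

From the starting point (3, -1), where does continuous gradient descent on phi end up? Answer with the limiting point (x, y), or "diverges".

(2, -3)

phi is separable, so gradient descent decouples: x follows -∂phi/∂x, y follows -∂phi/∂y.
∂phi/∂x = 12(x - 2)(x - 1)(x + 1); at x=3 this is 96, so x decreases.
∂phi/∂y = -6y(y + 3); at y=-1 this is 12, so y decreases.
x converges to its nearest critical value 2 (a local min of the x-part); y converges to -3. The iterate converges to (2, -3).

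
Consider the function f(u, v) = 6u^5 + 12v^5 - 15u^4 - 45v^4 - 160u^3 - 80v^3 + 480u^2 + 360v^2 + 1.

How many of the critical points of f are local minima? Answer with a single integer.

f separates as a function of u plus a function of v, so ∇f=0 decouples.
∂f/∂u = 30u(u - 4)(u - 2)(u + 4) = 0 at u ∈ {-4, 0, 2, 4}; ∂f/∂v = 60v(v - 3)(v - 2)(v + 2) = 0 at v ∈ {-2, 0, 2, 3}.
The Hessian is diagonal: diag(f_uu, f_vv). Second derivatives: f_uu(-4)=-5760, f_uu(0)=960, f_uu(2)=-720, f_uu(4)=1920; f_vv(-2)=-2400, f_vv(0)=720, f_vv(2)=-480, f_vv(3)=900.
Local minima occur where both diagonal entries positive: (0, 0), (0, 3), (4, 0), (4, 3). Count: 4.

4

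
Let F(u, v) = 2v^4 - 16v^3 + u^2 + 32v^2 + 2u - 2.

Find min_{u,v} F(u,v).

F(u,v) separates as P(u) + Q(v) − 2, so its minimum is min P + min Q − 2.
P'(u) = 2u + 2 vanishes at u ∈ {-1}; Q'(v) = 8v(v - 4)(v - 2) vanishes at v ∈ {0, 2, 4}.
Local minima of P (where P''>0): P(-1)=-1. Local minima of Q: Q(0)=0, Q(4)=0.
So the global minimum of F is P(-1) + Q(0) − 2 = -1 + 0 − 2 = -3, attained at (-1, 0).

-3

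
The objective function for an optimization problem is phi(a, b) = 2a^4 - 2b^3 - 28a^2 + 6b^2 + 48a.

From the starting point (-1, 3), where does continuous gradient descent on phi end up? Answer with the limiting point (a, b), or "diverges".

phi is separable, so gradient descent decouples: a follows -∂phi/∂a, b follows -∂phi/∂b.
∂phi/∂a = 8(a - 2)(a - 1)(a + 3); at a=-1 this is 96, so a decreases.
∂phi/∂b = -6b(b - 2); at b=3 this is -18, so b increases.
The b-coordinate has no critical point in that direction and runs off to infinity.

diverges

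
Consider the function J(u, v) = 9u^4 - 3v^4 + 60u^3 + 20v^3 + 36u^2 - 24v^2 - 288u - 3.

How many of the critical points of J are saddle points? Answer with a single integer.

5

J separates as a function of u plus a function of v, so ∇J=0 decouples.
∂J/∂u = 36(u - 1)(u + 2)(u + 4) = 0 at u ∈ {-4, -2, 1}; ∂J/∂v = -12v(v - 4)(v - 1) = 0 at v ∈ {0, 1, 4}.
The Hessian is diagonal: diag(J_uu, J_vv). Second derivatives: J_uu(-4)=360, J_uu(-2)=-216, J_uu(1)=540; J_vv(0)=-48, J_vv(1)=36, J_vv(4)=-144.
Saddle points occur where the two diagonal entries have opposite signs: (-4, 0), (-4, 4), (-2, 1), (1, 0), (1, 4). Count: 5.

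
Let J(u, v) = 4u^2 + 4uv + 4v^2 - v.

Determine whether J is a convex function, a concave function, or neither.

convex

J is quadratic, so its Hessian is the constant matrix H = [[8, 4], [4, 8]].
det(H) = 48, tr(H) = 16.
det(H) > 0 and tr(H) > 0, so H is positive definite everywhere: convex.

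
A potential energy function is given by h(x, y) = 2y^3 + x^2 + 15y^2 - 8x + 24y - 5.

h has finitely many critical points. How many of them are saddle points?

1

h separates as a function of x plus a function of y, so ∇h=0 decouples.
∂h/∂x = 2(x - 4) = 0 at x ∈ {4}; ∂h/∂y = 6(y + 1)(y + 4) = 0 at y ∈ {-4, -1}.
The Hessian is diagonal: diag(h_xx, h_yy). Second derivatives: h_xx(4)=2; h_yy(-4)=-18, h_yy(-1)=18.
Saddle points occur where the two diagonal entries have opposite signs: (4, -4). Count: 1.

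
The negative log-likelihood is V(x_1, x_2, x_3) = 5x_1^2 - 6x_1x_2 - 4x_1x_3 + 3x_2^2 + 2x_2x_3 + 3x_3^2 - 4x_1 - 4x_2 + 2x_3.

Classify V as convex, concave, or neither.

convex

V is quadratic, so its Hessian is the constant matrix H = [[10, -6, -4], [-6, 6, 2], [-4, 2, 6]].
Leading principal minors: 10, 24, 104.
All positive ⇒ H ≻ 0 ⇒ convex.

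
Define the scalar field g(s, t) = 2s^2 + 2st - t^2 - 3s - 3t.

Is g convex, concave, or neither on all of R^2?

g is quadratic, so its Hessian is the constant matrix H = [[4, 2], [2, -2]].
det(H) = -12, tr(H) = 2.
det(H) < 0, so H is indefinite: neither convex nor concave.

neither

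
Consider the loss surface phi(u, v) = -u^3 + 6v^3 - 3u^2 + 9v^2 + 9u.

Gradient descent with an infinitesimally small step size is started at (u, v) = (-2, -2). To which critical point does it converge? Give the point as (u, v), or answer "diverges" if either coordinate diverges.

diverges

phi is separable, so gradient descent decouples: u follows -∂phi/∂u, v follows -∂phi/∂v.
∂phi/∂u = -3(u - 1)(u + 3); at u=-2 this is 9, so u decreases.
∂phi/∂v = 18v(v + 1); at v=-2 this is 36, so v decreases.
The v-coordinate has no critical point in that direction and runs off to infinity.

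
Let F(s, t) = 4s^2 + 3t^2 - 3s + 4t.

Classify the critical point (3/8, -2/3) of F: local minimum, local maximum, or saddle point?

local minimum

The Hessian of F is constant: H = [[8, 0], [0, 6]].
det(H) = 8·6 − 0² = 48.
det(H) > 0 and tr(H) = 14 > 0, so H is positive definite and the point is a local minimum.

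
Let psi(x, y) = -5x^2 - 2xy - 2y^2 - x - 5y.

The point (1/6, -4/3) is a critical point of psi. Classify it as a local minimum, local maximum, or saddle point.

The Hessian of psi is constant: H = [[-10, -2], [-2, -4]].
det(H) = (-10)·(-4) − (-2)² = 36.
det(H) > 0 and tr(H) = -14 < 0, so H is negative definite and the point is a local maximum.

local maximum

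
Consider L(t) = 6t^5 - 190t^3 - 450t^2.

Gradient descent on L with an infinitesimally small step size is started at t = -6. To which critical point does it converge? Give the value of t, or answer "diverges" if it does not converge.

diverges

L'(t) = 30t(t - 5)(t + 2)(t + 3), so L'(-6) = 23760.
Gradient descent moves in the -L' direction, i.e. t is decreasing.
There is no critical point below t=-6, and L' keeps the same sign, so the iterate runs off to −∞.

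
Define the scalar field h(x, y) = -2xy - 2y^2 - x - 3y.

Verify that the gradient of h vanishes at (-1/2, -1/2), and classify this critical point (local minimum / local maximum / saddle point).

∇h = (-2y - 1, -2x - 4y - 3); substituting (-1/2, -1/2) gives ∇h = (0, 0), so (-1/2, -1/2) is indeed a critical point.
The Hessian of h is constant: H = [[0, -2], [-2, -4]].
det(H) = 0·(-4) − (-2)² = -4.
Since det(H) < 0, H is indefinite and the critical point is a saddle point.

saddle point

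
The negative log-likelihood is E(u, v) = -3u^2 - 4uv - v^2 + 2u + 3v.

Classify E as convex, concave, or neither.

neither

E is quadratic, so its Hessian is the constant matrix H = [[-6, -4], [-4, -2]].
det(H) = -4, tr(H) = -8.
det(H) < 0, so H is indefinite: neither convex nor concave.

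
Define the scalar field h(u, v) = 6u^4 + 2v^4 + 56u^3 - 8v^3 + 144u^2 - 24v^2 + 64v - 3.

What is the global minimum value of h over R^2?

h(u,v) separates as P(u) + Q(v) − 3, so its minimum is min P + min Q − 3.
P'(u) = 24u(u + 3)(u + 4) vanishes at u ∈ {-4, -3, 0}; Q'(v) = 8(v - 4)(v - 1)(v + 2) vanishes at v ∈ {-2, 1, 4}.
Local minima of P (where P''>0): P(-4)=256, P(0)=0. Local minima of Q: Q(-2)=-128, Q(4)=-128.
So the global minimum of h is P(0) + Q(-2) − 3 = 0 − 128 − 3 = -131, attained at (0, -2).

-131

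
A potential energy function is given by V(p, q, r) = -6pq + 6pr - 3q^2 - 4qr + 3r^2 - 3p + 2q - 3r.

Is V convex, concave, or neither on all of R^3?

neither

V is quadratic, so its Hessian is the constant matrix H = [[0, -6, 6], [-6, -6, -4], [6, -4, 6]].
Leading principal minors: 0, -36, 288.
Neither pattern holds ⇒ H is indefinite ⇒ neither convex nor concave.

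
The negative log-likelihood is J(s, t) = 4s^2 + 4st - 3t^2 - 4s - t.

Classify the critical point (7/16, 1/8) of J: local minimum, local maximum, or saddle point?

The Hessian of J is constant: H = [[8, 4], [4, -6]].
det(H) = 8·(-6) − 4² = -64.
Since det(H) < 0, H is indefinite and the critical point is a saddle point.

saddle point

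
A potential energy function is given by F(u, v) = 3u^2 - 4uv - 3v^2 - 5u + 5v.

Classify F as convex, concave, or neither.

F is quadratic, so its Hessian is the constant matrix H = [[6, -4], [-4, -6]].
det(H) = -52, tr(H) = 0.
det(H) < 0, so H is indefinite: neither convex nor concave.

neither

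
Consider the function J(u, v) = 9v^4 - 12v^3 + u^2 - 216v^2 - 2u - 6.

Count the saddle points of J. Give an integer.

1

J separates as a function of u plus a function of v, so ∇J=0 decouples.
∂J/∂u = 2(u - 1) = 0 at u ∈ {1}; ∂J/∂v = 36v(v - 4)(v + 3) = 0 at v ∈ {-3, 0, 4}.
The Hessian is diagonal: diag(J_uu, J_vv). Second derivatives: J_uu(1)=2; J_vv(-3)=756, J_vv(0)=-432, J_vv(4)=1008.
Saddle points occur where the two diagonal entries have opposite signs: (1, 0). Count: 1.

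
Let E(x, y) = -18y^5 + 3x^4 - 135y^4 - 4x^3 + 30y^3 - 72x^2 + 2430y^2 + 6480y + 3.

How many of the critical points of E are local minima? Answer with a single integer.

E separates as a function of x plus a function of y, so ∇E=0 decouples.
∂E/∂x = 12x(x - 4)(x + 3) = 0 at x ∈ {-3, 0, 4}; ∂E/∂y = -90(y - 3)(y + 2)(y + 3)(y + 4) = 0 at y ∈ {-4, -3, -2, 3}.
The Hessian is diagonal: diag(E_xx, E_yy). Second derivatives: E_xx(-3)=252, E_xx(0)=-144, E_xx(4)=336; E_yy(-4)=1260, E_yy(-3)=-540, E_yy(-2)=900, E_yy(3)=-18900.
Local minima occur where both diagonal entries positive: (-3, -4), (-3, -2), (4, -4), (4, -2). Count: 4.

4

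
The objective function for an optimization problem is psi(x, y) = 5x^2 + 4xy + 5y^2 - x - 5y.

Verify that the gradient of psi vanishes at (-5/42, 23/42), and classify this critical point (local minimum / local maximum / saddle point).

∇psi = (10x + 4y - 1, 4x + 10y - 5); substituting (-5/42, 23/42) gives ∇psi = (0, 0), so (-5/42, 23/42) is indeed a critical point.
The Hessian of psi is constant: H = [[10, 4], [4, 10]].
det(H) = 10·10 − 4² = 84.
det(H) > 0 and tr(H) = 20 > 0, so H is positive definite and the point is a local minimum.

local minimum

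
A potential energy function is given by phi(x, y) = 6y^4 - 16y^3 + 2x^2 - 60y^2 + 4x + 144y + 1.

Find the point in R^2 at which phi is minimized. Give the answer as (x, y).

phi(x,y) separates as P(x) + Q(y) + 1, so its minimum is min P + min Q + 1.
P'(x) = 4x + 4 vanishes at x ∈ {-1}; Q'(y) = 24(y - 3)(y - 1)(y + 2) vanishes at y ∈ {-2, 1, 3}.
Local minima of P (where P''>0): P(-1)=-2. Local minima of Q: Q(-2)=-304, Q(3)=-54.
So the global minimum of phi is P(-1) + Q(-2) + 1 = -2 − 304 + 1 = -305, attained at (-1, -2).

(-1, -2)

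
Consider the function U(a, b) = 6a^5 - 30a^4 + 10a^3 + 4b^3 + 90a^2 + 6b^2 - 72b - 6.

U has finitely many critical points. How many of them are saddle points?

U separates as a function of a plus a function of b, so ∇U=0 decouples.
∂U/∂a = 30a(a - 3)(a - 2)(a + 1) = 0 at a ∈ {-1, 0, 2, 3}; ∂U/∂b = 12(b - 2)(b + 3) = 0 at b ∈ {-3, 2}.
The Hessian is diagonal: diag(U_aa, U_bb). Second derivatives: U_aa(-1)=-360, U_aa(0)=180, U_aa(2)=-180, U_aa(3)=360; U_bb(-3)=-60, U_bb(2)=60.
Saddle points occur where the two diagonal entries have opposite signs: (-1, 2), (0, -3), (2, 2), (3, -3). Count: 4.

4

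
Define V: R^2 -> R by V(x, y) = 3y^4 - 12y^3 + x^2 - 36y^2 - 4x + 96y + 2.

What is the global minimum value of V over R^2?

V(x,y) separates as P(x) + Q(y) + 2, so its minimum is min P + min Q + 2.
P'(x) = 2x - 4 vanishes at x ∈ {2}; Q'(y) = 12(y - 4)(y - 1)(y + 2) vanishes at y ∈ {-2, 1, 4}.
Local minima of P (where P''>0): P(2)=-4. Local minima of Q: Q(-2)=-192, Q(4)=-192.
So the global minimum of V is P(2) + Q(-2) + 2 = -4 − 192 + 2 = -194, attained at (2, -2).

-194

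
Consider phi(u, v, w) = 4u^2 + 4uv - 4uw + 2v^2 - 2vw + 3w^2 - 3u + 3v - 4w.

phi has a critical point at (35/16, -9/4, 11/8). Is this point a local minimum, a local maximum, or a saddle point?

The Hessian is constant: H = [[8, 4, -4], [4, 4, -2], [-4, -2, 6]].
Leading principal minors: Δ₁ = 8, Δ₂ = 16, Δ₃ = 64.
All leading minors are positive, so H is positive definite: a local minimum.

local minimum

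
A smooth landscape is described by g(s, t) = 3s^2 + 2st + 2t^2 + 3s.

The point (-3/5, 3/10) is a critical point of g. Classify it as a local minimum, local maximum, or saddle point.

local minimum

The Hessian of g is constant: H = [[6, 2], [2, 4]].
det(H) = 6·4 − 2² = 20.
det(H) > 0 and tr(H) = 10 > 0, so H is positive definite and the point is a local minimum.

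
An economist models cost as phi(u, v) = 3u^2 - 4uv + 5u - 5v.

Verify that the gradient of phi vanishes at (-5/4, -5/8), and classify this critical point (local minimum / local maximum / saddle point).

∇phi = (6u - 4v + 5, -4u - 5); substituting (-5/4, -5/8) gives ∇phi = (0, 0), so (-5/4, -5/8) is indeed a critical point.
The Hessian of phi is constant: H = [[6, -4], [-4, 0]].
det(H) = 6·0 − (-4)² = -16.
Since det(H) < 0, H is indefinite and the critical point is a saddle point.

saddle point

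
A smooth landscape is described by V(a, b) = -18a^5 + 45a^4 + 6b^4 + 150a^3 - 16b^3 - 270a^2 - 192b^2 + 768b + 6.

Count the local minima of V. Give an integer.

4

V separates as a function of a plus a function of b, so ∇V=0 decouples.
∂V/∂a = -90a(a - 3)(a - 1)(a + 2) = 0 at a ∈ {-2, 0, 1, 3}; ∂V/∂b = 24(b - 4)(b - 2)(b + 4) = 0 at b ∈ {-4, 2, 4}.
The Hessian is diagonal: diag(V_aa, V_bb). Second derivatives: V_aa(-2)=2700, V_aa(0)=-540, V_aa(1)=540, V_aa(3)=-2700; V_bb(-4)=1152, V_bb(2)=-288, V_bb(4)=384.
Local minima occur where both diagonal entries positive: (-2, -4), (-2, 4), (1, -4), (1, 4). Count: 4.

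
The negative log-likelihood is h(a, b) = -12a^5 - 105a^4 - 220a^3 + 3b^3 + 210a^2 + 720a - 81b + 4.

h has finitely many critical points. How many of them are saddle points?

h separates as a function of a plus a function of b, so ∇h=0 decouples.
∂h/∂a = -60(a - 1)(a + 1)(a + 3)(a + 4) = 0 at a ∈ {-4, -3, -1, 1}; ∂h/∂b = 9(b - 3)(b + 3) = 0 at b ∈ {-3, 3}.
The Hessian is diagonal: diag(h_aa, h_bb). Second derivatives: h_aa(-4)=900, h_aa(-3)=-480, h_aa(-1)=720, h_aa(1)=-2400; h_bb(-3)=-54, h_bb(3)=54.
Saddle points occur where the two diagonal entries have opposite signs: (-4, -3), (-3, 3), (-1, -3), (1, 3). Count: 4.

4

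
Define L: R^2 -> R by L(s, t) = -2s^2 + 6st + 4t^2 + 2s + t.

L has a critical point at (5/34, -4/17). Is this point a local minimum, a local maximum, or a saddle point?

The Hessian of L is constant: H = [[-4, 6], [6, 8]].
det(H) = (-4)·8 − 6² = -68.
Since det(H) < 0, H is indefinite and the critical point is a saddle point.

saddle point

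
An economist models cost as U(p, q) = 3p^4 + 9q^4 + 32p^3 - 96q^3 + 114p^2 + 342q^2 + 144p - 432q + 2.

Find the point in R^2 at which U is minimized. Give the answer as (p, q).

U(p,q) separates as A(p) + B(q) + 2, so its minimum is min A + min B + 2.
A'(p) = 12(p + 1)(p + 3)(p + 4) vanishes at p ∈ {-4, -3, -1}; B'(q) = 36(q - 4)(q - 3)(q - 1) vanishes at q ∈ {1, 3, 4}.
Local minima of A (where A''>0): A(-4)=-32, A(-1)=-59. Local minima of B: B(1)=-177, B(4)=-96.
So the global minimum of U is A(-1) + B(1) + 2 = -59 − 177 + 2 = -234, attained at (-1, 1).

(-1, 1)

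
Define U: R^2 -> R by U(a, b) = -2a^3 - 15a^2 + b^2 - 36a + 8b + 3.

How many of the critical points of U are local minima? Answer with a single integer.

1

U separates as a function of a plus a function of b, so ∇U=0 decouples.
∂U/∂a = -6(a + 2)(a + 3) = 0 at a ∈ {-3, -2}; ∂U/∂b = 2(b + 4) = 0 at b ∈ {-4}.
The Hessian is diagonal: diag(U_aa, U_bb). Second derivatives: U_aa(-3)=6, U_aa(-2)=-6; U_bb(-4)=2.
Local minima occur where both diagonal entries positive: (-3, -4). Count: 1.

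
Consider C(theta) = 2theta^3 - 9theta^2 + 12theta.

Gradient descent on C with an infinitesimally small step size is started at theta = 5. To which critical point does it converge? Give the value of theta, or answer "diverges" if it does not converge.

C'(theta) = 6(theta - 2)(theta - 1), so C'(5) = 72.
Gradient descent moves in the -C' direction, i.e. theta is decreasing.
The nearest critical point in that direction is theta = 2, where C'' = 6 > 0 (a local minimum). The iterate converges there.

2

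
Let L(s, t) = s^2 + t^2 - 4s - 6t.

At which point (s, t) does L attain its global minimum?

L(s,t) separates as P(s) + Q(t), so its minimum is min P + min Q.
P'(s) = 2s - 4 vanishes at s ∈ {2}; Q'(t) = 2(t - 3) vanishes at t ∈ {3}.
Local minima of P (where P''>0): P(2)=-4. Local minima of Q: Q(3)=-9.
So the global minimum of L is P(2) + Q(3) = -4 − 9 = -13, attained at (2, 3).

(2, 3)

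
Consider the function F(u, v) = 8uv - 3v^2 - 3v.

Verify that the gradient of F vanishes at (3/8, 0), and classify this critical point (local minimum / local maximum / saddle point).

∇F = (8v, 8u - 6v - 3); substituting (3/8, 0) gives ∇F = (0, 0), so (3/8, 0) is indeed a critical point.
The Hessian of F is constant: H = [[0, 8], [8, -6]].
det(H) = 0·(-6) − 8² = -64.
Since det(H) < 0, H is indefinite and the critical point is a saddle point.

saddle point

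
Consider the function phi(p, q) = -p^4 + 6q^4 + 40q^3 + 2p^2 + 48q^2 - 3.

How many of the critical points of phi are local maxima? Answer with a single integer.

phi separates as a function of p plus a function of q, so ∇phi=0 decouples.
∂phi/∂p = -4p(p - 1)(p + 1) = 0 at p ∈ {-1, 0, 1}; ∂phi/∂q = 24q(q + 1)(q + 4) = 0 at q ∈ {-4, -1, 0}.
The Hessian is diagonal: diag(phi_pp, phi_qq). Second derivatives: phi_pp(-1)=-8, phi_pp(0)=4, phi_pp(1)=-8; phi_qq(-4)=288, phi_qq(-1)=-72, phi_qq(0)=96.
Local maxima occur where both diagonal entries negative: (-1, -1), (1, -1). Count: 2.

2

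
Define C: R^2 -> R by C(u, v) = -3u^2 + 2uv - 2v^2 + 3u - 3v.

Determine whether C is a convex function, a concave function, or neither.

concave

C is quadratic, so its Hessian is the constant matrix H = [[-6, 2], [2, -4]].
det(H) = 20, tr(H) = -10.
det(H) > 0 and tr(H) < 0, so H is negative definite everywhere: concave.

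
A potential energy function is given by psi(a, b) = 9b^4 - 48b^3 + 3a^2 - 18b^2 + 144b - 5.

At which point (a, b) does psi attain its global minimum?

(0, 4)

psi(a,b) separates as P(a) + Q(b) − 5, so its minimum is min P + min Q − 5.
P'(a) = 6a vanishes at a ∈ {0}; Q'(b) = 36(b - 4)(b - 1)(b + 1) vanishes at b ∈ {-1, 1, 4}.
Local minima of P (where P''>0): P(0)=0. Local minima of Q: Q(-1)=-105, Q(4)=-480.
So the global minimum of psi is P(0) + Q(4) − 5 = 0 − 480 − 5 = -485, attained at (0, 4).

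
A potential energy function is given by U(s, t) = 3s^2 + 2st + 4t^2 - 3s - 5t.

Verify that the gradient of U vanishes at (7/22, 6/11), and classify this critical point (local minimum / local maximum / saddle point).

∇U = (6s + 2t - 3, 2s + 8t - 5); substituting (7/22, 6/11) gives ∇U = (0, 0), so (7/22, 6/11) is indeed a critical point.
The Hessian of U is constant: H = [[6, 2], [2, 8]].
det(H) = 6·8 − 2² = 44.
det(H) > 0 and tr(H) = 14 > 0, so H is positive definite and the point is a local minimum.

local minimum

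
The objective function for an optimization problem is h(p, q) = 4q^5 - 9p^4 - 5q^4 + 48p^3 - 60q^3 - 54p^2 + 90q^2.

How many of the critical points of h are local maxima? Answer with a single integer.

h separates as a function of p plus a function of q, so ∇h=0 decouples.
∂h/∂p = -36p(p - 3)(p - 1) = 0 at p ∈ {0, 1, 3}; ∂h/∂q = 20q(q - 3)(q - 1)(q + 3) = 0 at q ∈ {-3, 0, 1, 3}.
The Hessian is diagonal: diag(h_pp, h_qq). Second derivatives: h_pp(0)=-108, h_pp(1)=72, h_pp(3)=-216; h_qq(-3)=-1440, h_qq(0)=180, h_qq(1)=-160, h_qq(3)=720.
Local maxima occur where both diagonal entries negative: (0, -3), (0, 1), (3, -3), (3, 1). Count: 4.

4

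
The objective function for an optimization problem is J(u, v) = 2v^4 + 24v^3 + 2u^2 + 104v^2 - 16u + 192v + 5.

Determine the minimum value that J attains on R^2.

-155

J(u,v) separates as P(u) + Q(v) + 5, so its minimum is min P + min Q + 5.
P'(u) = 4u - 16 vanishes at u ∈ {4}; Q'(v) = 8(v + 2)(v + 3)(v + 4) vanishes at v ∈ {-4, -3, -2}.
Local minima of P (where P''>0): P(4)=-32. Local minima of Q: Q(-4)=-128, Q(-2)=-128.
So the global minimum of J is P(4) + Q(-4) + 5 = -32 − 128 + 5 = -155, attained at (4, -4).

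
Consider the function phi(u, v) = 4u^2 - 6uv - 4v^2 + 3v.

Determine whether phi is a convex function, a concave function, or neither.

neither

phi is quadratic, so its Hessian is the constant matrix H = [[8, -6], [-6, -8]].
det(H) = -100, tr(H) = 0.
det(H) < 0, so H is indefinite: neither convex nor concave.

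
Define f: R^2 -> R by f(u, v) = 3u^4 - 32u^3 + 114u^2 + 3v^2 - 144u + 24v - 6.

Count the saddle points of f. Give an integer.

1

f separates as a function of u plus a function of v, so ∇f=0 decouples.
∂f/∂u = 12(u - 4)(u - 3)(u - 1) = 0 at u ∈ {1, 3, 4}; ∂f/∂v = 6(v + 4) = 0 at v ∈ {-4}.
The Hessian is diagonal: diag(f_uu, f_vv). Second derivatives: f_uu(1)=72, f_uu(3)=-24, f_uu(4)=36; f_vv(-4)=6.
Saddle points occur where the two diagonal entries have opposite signs: (3, -4). Count: 1.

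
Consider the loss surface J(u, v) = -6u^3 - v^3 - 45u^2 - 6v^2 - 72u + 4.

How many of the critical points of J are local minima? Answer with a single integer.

J separates as a function of u plus a function of v, so ∇J=0 decouples.
∂J/∂u = -18(u + 1)(u + 4) = 0 at u ∈ {-4, -1}; ∂J/∂v = -3v(v + 4) = 0 at v ∈ {-4, 0}.
The Hessian is diagonal: diag(J_uu, J_vv). Second derivatives: J_uu(-4)=54, J_uu(-1)=-54; J_vv(-4)=12, J_vv(0)=-12.
Local minima occur where both diagonal entries positive: (-4, -4). Count: 1.

1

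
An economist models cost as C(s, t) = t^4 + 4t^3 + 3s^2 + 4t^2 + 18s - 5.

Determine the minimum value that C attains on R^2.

C(s,t) separates as P(s) + Q(t) − 5, so its minimum is min P + min Q − 5.
P'(s) = 6s + 18 vanishes at s ∈ {-3}; Q'(t) = 4t(t + 1)(t + 2) vanishes at t ∈ {-2, -1, 0}.
Local minima of P (where P''>0): P(-3)=-27. Local minima of Q: Q(-2)=0, Q(0)=0.
So the global minimum of C is P(-3) + Q(-2) − 5 = -27 + 0 − 5 = -32, attained at (-3, -2).

-32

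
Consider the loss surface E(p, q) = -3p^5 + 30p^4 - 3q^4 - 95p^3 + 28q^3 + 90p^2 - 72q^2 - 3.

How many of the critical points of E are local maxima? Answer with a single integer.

4

E separates as a function of p plus a function of q, so ∇E=0 decouples.
∂E/∂p = -15p(p - 4)(p - 3)(p - 1) = 0 at p ∈ {0, 1, 3, 4}; ∂E/∂q = -12q(q - 4)(q - 3) = 0 at q ∈ {0, 3, 4}.
The Hessian is diagonal: diag(E_pp, E_qq). Second derivatives: E_pp(0)=180, E_pp(1)=-90, E_pp(3)=90, E_pp(4)=-180; E_qq(0)=-144, E_qq(3)=36, E_qq(4)=-48.
Local maxima occur where both diagonal entries negative: (1, 0), (1, 4), (4, 0), (4, 4). Count: 4.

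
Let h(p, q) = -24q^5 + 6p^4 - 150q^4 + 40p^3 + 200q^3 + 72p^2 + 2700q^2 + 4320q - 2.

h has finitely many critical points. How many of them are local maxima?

h separates as a function of p plus a function of q, so ∇h=0 decouples.
∂h/∂p = 24p(p + 2)(p + 3) = 0 at p ∈ {-3, -2, 0}; ∂h/∂q = -120(q - 3)(q + 1)(q + 3)(q + 4) = 0 at q ∈ {-4, -3, -1, 3}.
The Hessian is diagonal: diag(h_pp, h_qq). Second derivatives: h_pp(-3)=72, h_pp(-2)=-48, h_pp(0)=144; h_qq(-4)=2520, h_qq(-3)=-1440, h_qq(-1)=2880, h_qq(3)=-20160.
Local maxima occur where both diagonal entries negative: (-2, -3), (-2, 3). Count: 2.

2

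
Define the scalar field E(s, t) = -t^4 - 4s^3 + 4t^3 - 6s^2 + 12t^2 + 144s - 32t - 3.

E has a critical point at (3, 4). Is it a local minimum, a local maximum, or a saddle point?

The mixed partial ∂²E/∂s∂t is 0, so the Hessian at any point is diag(E_ss, E_tt) = diag(-12(2s + 1), 12(-t^2 + 2t + 2)).
At (3, 4): H = diag(-84, -72).
Both eigenvalues are negative, so H is negative definite: a local maximum.

local maximum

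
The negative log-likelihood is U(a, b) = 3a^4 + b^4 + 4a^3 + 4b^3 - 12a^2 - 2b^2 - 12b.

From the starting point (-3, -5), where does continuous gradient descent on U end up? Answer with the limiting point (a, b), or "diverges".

U is separable, so gradient descent decouples: a follows -∂U/∂a, b follows -∂U/∂b.
∂U/∂a = 12a(a - 1)(a + 2); at a=-3 this is -144, so a increases.
∂U/∂b = 4(b - 1)(b + 1)(b + 3); at b=-5 this is -192, so b increases.
a converges to its nearest critical value -2 (a local min of the a-part); b converges to -3. The iterate converges to (-2, -3).

(-2, -3)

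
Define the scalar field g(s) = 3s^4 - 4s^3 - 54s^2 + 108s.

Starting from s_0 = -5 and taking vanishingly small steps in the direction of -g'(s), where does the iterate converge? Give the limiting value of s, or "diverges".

-3

g'(s) = 12(s - 3)(s - 1)(s + 3), so g'(-5) = -1152.
Gradient descent moves in the -g' direction, i.e. s is increasing.
The nearest critical point in that direction is s = -3, where g'' = 288 > 0 (a local minimum). The iterate converges there.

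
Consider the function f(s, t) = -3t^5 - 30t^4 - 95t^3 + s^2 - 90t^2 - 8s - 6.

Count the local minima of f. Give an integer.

2

f separates as a function of s plus a function of t, so ∇f=0 decouples.
∂f/∂s = 2(s - 4) = 0 at s ∈ {4}; ∂f/∂t = -15t(t + 1)(t + 3)(t + 4) = 0 at t ∈ {-4, -3, -1, 0}.
The Hessian is diagonal: diag(f_ss, f_tt). Second derivatives: f_ss(4)=2; f_tt(-4)=180, f_tt(-3)=-90, f_tt(-1)=90, f_tt(0)=-180.
Local minima occur where both diagonal entries positive: (4, -4), (4, -1). Count: 2.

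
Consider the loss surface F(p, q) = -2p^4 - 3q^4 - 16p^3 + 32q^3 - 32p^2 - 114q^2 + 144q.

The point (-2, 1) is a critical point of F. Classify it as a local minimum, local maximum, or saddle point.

saddle point

The mixed partial ∂²F/∂p∂q is 0, so the Hessian at any point is diag(F_pp, F_qq) = diag(-8(3p^2 + 12p + 8), 12(-3q^2 + 16q - 19)).
At (-2, 1): H = diag(32, -72).
The eigenvalues have opposite signs, so H is indefinite: a saddle point.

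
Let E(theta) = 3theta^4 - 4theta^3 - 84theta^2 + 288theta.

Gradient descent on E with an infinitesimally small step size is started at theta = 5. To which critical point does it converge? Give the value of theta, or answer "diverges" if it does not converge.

E'(theta) = 12(theta - 3)(theta - 2)(theta + 4), so E'(5) = 648.
Gradient descent moves in the -E' direction, i.e. theta is decreasing.
The nearest critical point in that direction is theta = 3, where E'' = 84 > 0 (a local minimum). The iterate converges there.

3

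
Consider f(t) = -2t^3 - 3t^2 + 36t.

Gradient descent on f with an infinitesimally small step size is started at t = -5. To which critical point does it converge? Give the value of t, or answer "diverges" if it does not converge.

-3

f'(t) = -6(t - 2)(t + 3), so f'(-5) = -84.
Gradient descent moves in the -f' direction, i.e. t is increasing.
The nearest critical point in that direction is t = -3, where f'' = 30 > 0 (a local minimum). The iterate converges there.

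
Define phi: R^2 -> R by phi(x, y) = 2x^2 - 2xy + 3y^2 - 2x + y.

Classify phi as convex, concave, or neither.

phi is quadratic, so its Hessian is the constant matrix H = [[4, -2], [-2, 6]].
det(H) = 20, tr(H) = 10.
det(H) > 0 and tr(H) > 0, so H is positive definite everywhere: convex.

convex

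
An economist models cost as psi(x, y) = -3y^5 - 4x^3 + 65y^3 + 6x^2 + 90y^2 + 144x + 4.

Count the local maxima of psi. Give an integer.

psi separates as a function of x plus a function of y, so ∇psi=0 decouples.
∂psi/∂x = -12(x - 4)(x + 3) = 0 at x ∈ {-3, 4}; ∂psi/∂y = -15y(y - 4)(y + 1)(y + 3) = 0 at y ∈ {-3, -1, 0, 4}.
The Hessian is diagonal: diag(psi_xx, psi_yy). Second derivatives: psi_xx(-3)=84, psi_xx(4)=-84; psi_yy(-3)=630, psi_yy(-1)=-150, psi_yy(0)=180, psi_yy(4)=-2100.
Local maxima occur where both diagonal entries negative: (4, -1), (4, 4). Count: 2.

2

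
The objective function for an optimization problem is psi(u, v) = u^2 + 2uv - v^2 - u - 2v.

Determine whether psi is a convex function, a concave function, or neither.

neither

psi is quadratic, so its Hessian is the constant matrix H = [[2, 2], [2, -2]].
det(H) = -8, tr(H) = 0.
det(H) < 0, so H is indefinite: neither convex nor concave.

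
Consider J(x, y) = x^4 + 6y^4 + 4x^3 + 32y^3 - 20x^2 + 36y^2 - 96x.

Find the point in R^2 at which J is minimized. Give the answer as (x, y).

J(x,y) separates as P(x) + Q(y), so its minimum is min P + min Q.
P'(x) = 4(x - 3)(x + 2)(x + 4) vanishes at x ∈ {-4, -2, 3}; Q'(y) = 24y(y + 1)(y + 3) vanishes at y ∈ {-3, -1, 0}.
Local minima of P (where P''>0): P(-4)=64, P(3)=-279. Local minima of Q: Q(-3)=-54, Q(0)=0.
So the global minimum of J is P(3) + Q(-3) = -279 − 54 = -333, attained at (3, -3).

(3, -3)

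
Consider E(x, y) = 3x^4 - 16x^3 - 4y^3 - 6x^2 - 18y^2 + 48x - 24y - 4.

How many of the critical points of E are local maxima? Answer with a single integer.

E separates as a function of x plus a function of y, so ∇E=0 decouples.
∂E/∂x = 12(x - 4)(x - 1)(x + 1) = 0 at x ∈ {-1, 1, 4}; ∂E/∂y = -12(y + 1)(y + 2) = 0 at y ∈ {-2, -1}.
The Hessian is diagonal: diag(E_xx, E_yy). Second derivatives: E_xx(-1)=120, E_xx(1)=-72, E_xx(4)=180; E_yy(-2)=12, E_yy(-1)=-12.
Local maxima occur where both diagonal entries negative: (1, -1). Count: 1.

1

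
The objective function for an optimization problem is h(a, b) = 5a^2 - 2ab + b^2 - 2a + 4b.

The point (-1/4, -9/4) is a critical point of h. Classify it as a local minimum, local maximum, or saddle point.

The Hessian of h is constant: H = [[10, -2], [-2, 2]].
det(H) = 10·2 − (-2)² = 16.
det(H) > 0 and tr(H) = 12 > 0, so H is positive definite and the point is a local minimum.

local minimum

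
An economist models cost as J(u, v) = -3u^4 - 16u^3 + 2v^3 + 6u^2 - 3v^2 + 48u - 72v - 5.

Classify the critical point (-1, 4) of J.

local minimum

The mixed partial ∂²J/∂u∂v is 0, so the Hessian at any point is diag(J_uu, J_vv) = diag(12(-3u^2 - 8u + 1), 6(2v - 1)).
At (-1, 4): H = diag(72, 42).
Both eigenvalues are positive, so H is positive definite: a local minimum.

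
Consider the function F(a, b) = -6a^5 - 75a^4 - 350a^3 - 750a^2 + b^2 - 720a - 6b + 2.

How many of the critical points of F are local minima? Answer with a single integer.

2

F separates as a function of a plus a function of b, so ∇F=0 decouples.
∂F/∂a = -30(a + 1)(a + 2)(a + 3)(a + 4) = 0 at a ∈ {-4, -3, -2, -1}; ∂F/∂b = 2(b - 3) = 0 at b ∈ {3}.
The Hessian is diagonal: diag(F_aa, F_bb). Second derivatives: F_aa(-4)=180, F_aa(-3)=-60, F_aa(-2)=60, F_aa(-1)=-180; F_bb(3)=2.
Local minima occur where both diagonal entries positive: (-4, 3), (-2, 3). Count: 2.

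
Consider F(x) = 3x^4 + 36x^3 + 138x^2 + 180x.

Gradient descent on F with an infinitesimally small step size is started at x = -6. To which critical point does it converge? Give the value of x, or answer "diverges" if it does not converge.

F'(x) = 12(x + 1)(x + 3)(x + 5), so F'(-6) = -180.
Gradient descent moves in the -F' direction, i.e. x is increasing.
The nearest critical point in that direction is x = -5, where F'' = 96 > 0 (a local minimum). The iterate converges there.

-5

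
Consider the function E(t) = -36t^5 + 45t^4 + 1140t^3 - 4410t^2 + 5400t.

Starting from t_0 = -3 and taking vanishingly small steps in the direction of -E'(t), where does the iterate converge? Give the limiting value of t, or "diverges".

E'(t) = -180(t - 3)(t - 2)(t - 1)(t + 5), so E'(-3) = 43200.
Gradient descent moves in the -E' direction, i.e. t is decreasing.
The nearest critical point in that direction is t = -5, where E'' = 60480 > 0 (a local minimum). The iterate converges there.

-5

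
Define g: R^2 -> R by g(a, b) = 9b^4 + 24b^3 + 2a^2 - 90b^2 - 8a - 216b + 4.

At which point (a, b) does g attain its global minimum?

(2, 2)

g(a,b) separates as P(a) + Q(b) + 4, so its minimum is min P + min Q + 4.
P'(a) = 4a - 8 vanishes at a ∈ {2}; Q'(b) = 36(b - 2)(b + 1)(b + 3) vanishes at b ∈ {-3, -1, 2}.
Local minima of P (where P''>0): P(2)=-8. Local minima of Q: Q(-3)=-81, Q(2)=-456.
So the global minimum of g is P(2) + Q(2) + 4 = -8 − 456 + 4 = -460, attained at (2, 2).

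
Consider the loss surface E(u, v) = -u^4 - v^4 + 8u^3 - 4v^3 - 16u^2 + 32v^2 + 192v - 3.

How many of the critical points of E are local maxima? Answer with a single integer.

E separates as a function of u plus a function of v, so ∇E=0 decouples.
∂E/∂u = -4u(u - 4)(u - 2) = 0 at u ∈ {0, 2, 4}; ∂E/∂v = -4(v - 4)(v + 3)(v + 4) = 0 at v ∈ {-4, -3, 4}.
The Hessian is diagonal: diag(E_uu, E_vv). Second derivatives: E_uu(0)=-32, E_uu(2)=16, E_uu(4)=-32; E_vv(-4)=-32, E_vv(-3)=28, E_vv(4)=-224.
Local maxima occur where both diagonal entries negative: (0, -4), (0, 4), (4, -4), (4, 4). Count: 4.

4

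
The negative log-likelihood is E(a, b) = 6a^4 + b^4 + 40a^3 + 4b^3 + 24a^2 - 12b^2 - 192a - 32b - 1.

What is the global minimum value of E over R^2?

-187

E(a,b) separates as P(a) + Q(b) − 1, so its minimum is min P + min Q − 1.
P'(a) = 24(a - 1)(a + 2)(a + 4) vanishes at a ∈ {-4, -2, 1}; Q'(b) = 4(b - 2)(b + 1)(b + 4) vanishes at b ∈ {-4, -1, 2}.
Local minima of P (where P''>0): P(-4)=128, P(1)=-122. Local minima of Q: Q(-4)=-64, Q(2)=-64.
So the global minimum of E is P(1) + Q(-4) − 1 = -122 − 64 − 1 = -187, attained at (1, -4).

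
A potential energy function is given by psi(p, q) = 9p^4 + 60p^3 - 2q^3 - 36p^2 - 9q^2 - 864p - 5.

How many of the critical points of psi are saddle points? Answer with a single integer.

psi separates as a function of p plus a function of q, so ∇psi=0 decouples.
∂psi/∂p = 36(p - 2)(p + 3)(p + 4) = 0 at p ∈ {-4, -3, 2}; ∂psi/∂q = -6q(q + 3) = 0 at q ∈ {-3, 0}.
The Hessian is diagonal: diag(psi_pp, psi_qq). Second derivatives: psi_pp(-4)=216, psi_pp(-3)=-180, psi_pp(2)=1080; psi_qq(-3)=18, psi_qq(0)=-18.
Saddle points occur where the two diagonal entries have opposite signs: (-4, 0), (-3, -3), (2, 0). Count: 3.

3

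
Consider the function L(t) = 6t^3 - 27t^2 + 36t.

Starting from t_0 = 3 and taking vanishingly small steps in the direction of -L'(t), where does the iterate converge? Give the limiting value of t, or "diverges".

L'(t) = 18(t - 2)(t - 1), so L'(3) = 36.
Gradient descent moves in the -L' direction, i.e. t is decreasing.
The nearest critical point in that direction is t = 2, where L'' = 18 > 0 (a local minimum). The iterate converges there.

2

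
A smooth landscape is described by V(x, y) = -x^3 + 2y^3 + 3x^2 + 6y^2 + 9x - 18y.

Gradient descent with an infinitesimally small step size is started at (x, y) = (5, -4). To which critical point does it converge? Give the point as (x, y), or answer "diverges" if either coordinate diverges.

diverges

V is separable, so gradient descent decouples: x follows -∂V/∂x, y follows -∂V/∂y.
∂V/∂x = -3(x - 3)(x + 1); at x=5 this is -36, so x increases.
∂V/∂y = 6(y - 1)(y + 3); at y=-4 this is 30, so y decreases.
The x-coordinate has no critical point in that direction and runs off to infinity.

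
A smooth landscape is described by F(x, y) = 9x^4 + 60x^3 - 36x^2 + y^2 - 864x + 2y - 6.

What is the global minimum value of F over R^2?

F(x,y) separates as P(x) + Q(y) − 6, so its minimum is min P + min Q − 6.
P'(x) = 36(x - 2)(x + 3)(x + 4) vanishes at x ∈ {-4, -3, 2}; Q'(y) = 2y + 2 vanishes at y ∈ {-1}.
Local minima of P (where P''>0): P(-4)=1344, P(2)=-1248. Local minima of Q: Q(-1)=-1.
So the global minimum of F is P(2) + Q(-1) − 6 = -1248 − 1 − 6 = -1255, attained at (2, -1).

-1255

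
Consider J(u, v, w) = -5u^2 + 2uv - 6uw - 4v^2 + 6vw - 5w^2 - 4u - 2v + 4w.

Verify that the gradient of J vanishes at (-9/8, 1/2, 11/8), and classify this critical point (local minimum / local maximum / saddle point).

∇J = (-10u + 2v - 6w - 4, 2u - 8v + 6w - 2, -6u + 6v - 10w + 4); substituting (-9/8, 1/2, 11/8) gives ∇J = (0, 0, 0), so (-9/8, 1/2, 11/8) is indeed a critical point.
The Hessian is constant: H = [[-10, 2, -6], [2, -8, 6], [-6, 6, -10]].
Leading principal minors: Δ₁ = -10, Δ₂ = 76, Δ₃ = -256.
The minors alternate sign starting negative (−, +, −), so H is negative definite: a local maximum.

local maximum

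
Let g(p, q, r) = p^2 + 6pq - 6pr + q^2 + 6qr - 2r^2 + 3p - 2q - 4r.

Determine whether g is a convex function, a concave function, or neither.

neither

g is quadratic, so its Hessian is the constant matrix H = [[2, 6, -6], [6, 2, 6], [-6, 6, -4]].
Leading principal minors: 2, -32, -448.
Neither pattern holds ⇒ H is indefinite ⇒ neither convex nor concave.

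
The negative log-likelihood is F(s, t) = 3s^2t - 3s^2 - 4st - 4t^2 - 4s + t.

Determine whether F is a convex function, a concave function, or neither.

The term 3s^2t is cubic, so the Hessian is not constant.
∂²F/∂s² = 6t - 6, which takes both signs as t varies (negative for sufficiently negative t). A diagonal entry of the Hessian changing sign means the Hessian is neither positive- nor negative-semidefinite on all of R^2.

neither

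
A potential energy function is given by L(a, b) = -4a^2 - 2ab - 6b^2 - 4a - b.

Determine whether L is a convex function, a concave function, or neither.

L is quadratic, so its Hessian is the constant matrix H = [[-8, -2], [-2, -12]].
det(H) = 92, tr(H) = -20.
det(H) > 0 and tr(H) < 0, so H is negative definite everywhere: concave.

concave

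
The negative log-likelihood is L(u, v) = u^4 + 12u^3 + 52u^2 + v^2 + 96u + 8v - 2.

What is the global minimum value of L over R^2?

L(u,v) separates as P(u) + Q(v) − 2, so its minimum is min P + min Q − 2.
P'(u) = 4(u + 2)(u + 3)(u + 4) vanishes at u ∈ {-4, -3, -2}; Q'(v) = 2v + 8 vanishes at v ∈ {-4}.
Local minima of P (where P''>0): P(-4)=-64, P(-2)=-64. Local minima of Q: Q(-4)=-16.
So the global minimum of L is P(-4) + Q(-4) − 2 = -64 − 16 − 2 = -82, attained at (-4, -4).

-82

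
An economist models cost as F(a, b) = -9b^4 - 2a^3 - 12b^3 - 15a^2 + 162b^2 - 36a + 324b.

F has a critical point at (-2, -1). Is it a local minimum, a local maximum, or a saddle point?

The mixed partial ∂²F/∂a∂b is 0, so the Hessian at any point is diag(F_aa, F_bb) = diag(-6(2a + 5), 36(-3b^2 - 2b + 9)).
At (-2, -1): H = diag(-6, 288).
The eigenvalues have opposite signs, so H is indefinite: a saddle point.

saddle point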